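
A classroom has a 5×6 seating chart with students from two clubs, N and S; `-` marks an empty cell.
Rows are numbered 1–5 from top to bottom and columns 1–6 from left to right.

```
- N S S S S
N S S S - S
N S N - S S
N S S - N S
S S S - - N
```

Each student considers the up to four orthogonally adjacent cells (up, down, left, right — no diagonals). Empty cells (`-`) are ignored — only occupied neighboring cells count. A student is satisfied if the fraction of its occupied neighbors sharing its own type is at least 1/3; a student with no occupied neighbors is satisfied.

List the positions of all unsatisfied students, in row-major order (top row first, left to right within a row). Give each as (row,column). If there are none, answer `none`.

(1,2), (3,3), (4,5), (5,6)

(1,2)N 0/2 not
(1,3)S 2/3 satisfied
(1,4)S 3/3 satisfied
(1,5)S 2/2 satisfied
(1,6)S 2/2 satisfied
(2,1)N 1/2 satisfied
(2,2)S 2/4 satisfied
(2,3)S 3/4 satisfied
(2,4)S 2/2 satisfied
(2,6)S 2/2 satisfied
(3,1)N 2/3 satisfied
(3,2)S 2/4 satisfied
(3,3)N 0/3 not
(3,5)S 1/2 satisfied
(3,6)S 3/3 satisfied
(4,1)N 1/3 satisfied
(4,2)S 3/4 satisfied
(4,3)S 2/3 satisfied
(4,5)N 0/2 not
(4,6)S 1/3 satisfied
(5,1)S 1/2 satisfied
(5,2)S 3/3 satisfied
(5,3)S 2/2 satisfied
(5,6)N 0/1 not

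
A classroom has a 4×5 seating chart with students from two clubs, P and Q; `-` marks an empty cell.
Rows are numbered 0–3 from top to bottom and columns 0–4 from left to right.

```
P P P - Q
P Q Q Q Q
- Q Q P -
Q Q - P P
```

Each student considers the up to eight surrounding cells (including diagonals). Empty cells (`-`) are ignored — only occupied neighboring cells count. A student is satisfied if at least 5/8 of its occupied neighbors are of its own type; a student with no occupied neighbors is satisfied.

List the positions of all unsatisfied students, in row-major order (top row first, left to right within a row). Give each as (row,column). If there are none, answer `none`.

(0,1), (0,2), (1,0), (1,1), (1,2), (2,3)

Row 0: (0,0)P 2/3 ✓ · (0,1)P 3/5 ✗ · (0,2)P 1/4 ✗ · (0,4)Q 2/2 ✓
Row 1: (1,0)P 2/4 ✗ · (1,1)Q 3/7 ✗ · (1,2)Q 4/7 ✗ · (1,3)Q 4/6 ✓ · (1,4)Q 2/3 ✓
Row 2: (2,1)Q 5/6 ✓ · (2,2)Q 5/7 ✓ · (2,3)P 2/6 ✗
Row 3: (3,0)Q 2/2 ✓ · (3,1)Q 3/3 ✓ · (3,3)P 2/3 ✓ · (3,4)P 2/2 ✓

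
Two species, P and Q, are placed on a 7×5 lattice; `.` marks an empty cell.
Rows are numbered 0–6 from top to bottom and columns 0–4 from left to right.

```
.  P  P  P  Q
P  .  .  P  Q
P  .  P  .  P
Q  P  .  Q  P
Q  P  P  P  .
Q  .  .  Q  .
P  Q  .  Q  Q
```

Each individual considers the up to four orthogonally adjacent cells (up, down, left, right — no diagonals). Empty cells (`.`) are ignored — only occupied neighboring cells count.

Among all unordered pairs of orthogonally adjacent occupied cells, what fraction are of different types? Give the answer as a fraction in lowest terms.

11/24

Scan each occupied cell's neighbors to the right and below so each pair is counted once.
Row 0: P(0,1)–P(0,2)= P(0,2)–P(0,3)= P(0,3)–Q(0,4)≠ P(0,3)–P(1,3)= Q(0,4)–Q(1,4)=  → 1/5 unlike.
Row 1: P(1,0)–P(2,0)= P(1,3)–Q(1,4)≠ Q(1,4)–P(2,4)≠  → 2/3 unlike.
Row 2: P(2,0)–Q(3,0)≠ P(2,4)–P(3,4)=  → 1/2 unlike.
Row 3: Q(3,0)–P(3,1)≠ Q(3,0)–Q(4,0)= P(3,1)–P(4,1)= Q(3,3)–P(3,4)≠ Q(3,3)–P(4,3)≠  → 3/5 unlike.
Row 4: Q(4,0)–P(4,1)≠ Q(4,0)–Q(5,0)= P(4,1)–P(4,2)= P(4,2)–P(4,3)= P(4,3)–Q(5,3)≠  → 2/5 unlike.
Row 5: Q(5,0)–P(6,0)≠ Q(5,3)–Q(6,3)=  → 1/2 unlike.
Row 6: P(6,0)–Q(6,1)≠ Q(6,3)–Q(6,4)=  → 1/2 unlike.
Total adjacent occupied pairs: 24; unlike-type pairs: 11.
11/24 is already in lowest terms.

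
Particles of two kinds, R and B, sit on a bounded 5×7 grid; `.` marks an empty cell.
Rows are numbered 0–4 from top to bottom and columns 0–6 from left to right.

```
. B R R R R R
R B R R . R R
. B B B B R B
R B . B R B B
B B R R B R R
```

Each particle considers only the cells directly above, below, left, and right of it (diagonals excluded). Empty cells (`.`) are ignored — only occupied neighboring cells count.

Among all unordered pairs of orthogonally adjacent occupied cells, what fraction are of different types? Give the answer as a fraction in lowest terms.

7/15

Scan each occupied cell's neighbors to the right and below so each pair is counted once.
Row 0: B(0,1)–R(0,2)≠ B(0,1)–B(1,1)= R(0,2)–R(0,3)= R(0,2)–R(1,2)= R(0,3)–R(0,4)= R(0,3)–R(1,3)= R(0,4)–R(0,5)= R(0,5)–R(0,6)= R(0,5)–R(1,5)= R(0,6)–R(1,6)=  → 1/10 unlike.
Row 1: R(1,0)–B(1,1)≠ B(1,1)–R(1,2)≠ B(1,1)–B(2,1)= R(1,2)–R(1,3)= R(1,2)–B(2,2)≠ R(1,3)–B(2,3)≠ R(1,5)–R(1,6)= R(1,5)–R(2,5)= R(1,6)–B(2,6)≠  → 5/9 unlike.
Row 2: B(2,1)–B(2,2)= B(2,1)–B(3,1)= B(2,2)–B(2,3)= B(2,3)–B(2,4)= B(2,3)–B(3,3)= B(2,4)–R(2,5)≠ B(2,4)–R(3,4)≠ R(2,5)–B(2,6)≠ R(2,5)–B(3,5)≠ B(2,6)–B(3,6)=  → 4/10 unlike.
Row 3: R(3,0)–B(3,1)≠ R(3,0)–B(4,0)≠ B(3,1)–B(4,1)= B(3,3)–R(3,4)≠ B(3,3)–R(4,3)≠ R(3,4)–B(3,5)≠ R(3,4)–B(4,4)≠ B(3,5)–B(3,6)= B(3,5)–R(4,5)≠ B(3,6)–R(4,6)≠  → 8/10 unlike.
Row 4: B(4,0)–B(4,1)= B(4,1)–R(4,2)≠ R(4,2)–R(4,3)= R(4,3)–B(4,4)≠ B(4,4)–R(4,5)≠ R(4,5)–R(4,6)=  → 3/6 unlike.
Total adjacent occupied pairs: 45; unlike-type pairs: 21.
21/45 reduces to 7/15.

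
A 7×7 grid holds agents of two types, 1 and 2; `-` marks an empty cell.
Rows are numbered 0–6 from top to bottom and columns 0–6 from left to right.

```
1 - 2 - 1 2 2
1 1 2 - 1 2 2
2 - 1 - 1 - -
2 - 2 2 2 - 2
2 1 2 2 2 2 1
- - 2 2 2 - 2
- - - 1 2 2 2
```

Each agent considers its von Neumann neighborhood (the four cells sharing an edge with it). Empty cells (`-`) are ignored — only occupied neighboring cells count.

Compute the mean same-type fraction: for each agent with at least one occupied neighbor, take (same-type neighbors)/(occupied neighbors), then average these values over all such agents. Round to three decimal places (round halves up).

0.647

Row 0: (0,0)1 1/1 · (0,2)2 1/1 · (0,4)1 1/2 · (0,5)2 2/3 · (0,6)2 2/2
Row 1: (1,0)1 2/3 · (1,1)1 1/2 · (1,2)2 1/3 · (1,4)1 2/3 · (1,5)2 2/3 · (1,6)2 2/2
Row 2: (2,0)2 1/2 · (2,2)1 0/2 · (2,4)1 1/2
Row 3: (3,0)2 2/2 · (3,2)2 2/3 · (3,3)2 3/3 · (3,4)2 2/3 · (3,6)2 0/1
Row 4: (4,0)2 1/2 · (4,1)1 0/2 · (4,2)2 3/4 · (4,3)2 4/4 · (4,4)2 4/4 · (4,5)2 1/2 · (4,6)1 0/3
Row 5: (5,2)2 2/2 · (5,3)2 3/4 · (5,4)2 3/3 · (5,6)2 1/2
Row 6: (6,3)1 0/2 · (6,4)2 2/3 · (6,5)2 2/2 · (6,6)2 2/2
Sum over 34 agents: 1/1 + 1/1 + 1/2 + 2/3 + 2/2 + 2/3 + 1/2 + 1/3 + 2/3 + 2/3 + 2/2 + 1/2 + 0/2 + 1/2 + 2/2 + 2/3 + 3/3 + 2/3 + 0/1 + 1/2 + 0/2 + 3/4 + 4/4 + 4/4 + 1/2 + 0/3 + 2/2 + 3/4 + 3/3 + 1/2 + 0/2 + 2/3 + 2/2 + 2/2 = 22; mean = 22 ÷ 34 = 11/17 = 0.647058… → 0.647.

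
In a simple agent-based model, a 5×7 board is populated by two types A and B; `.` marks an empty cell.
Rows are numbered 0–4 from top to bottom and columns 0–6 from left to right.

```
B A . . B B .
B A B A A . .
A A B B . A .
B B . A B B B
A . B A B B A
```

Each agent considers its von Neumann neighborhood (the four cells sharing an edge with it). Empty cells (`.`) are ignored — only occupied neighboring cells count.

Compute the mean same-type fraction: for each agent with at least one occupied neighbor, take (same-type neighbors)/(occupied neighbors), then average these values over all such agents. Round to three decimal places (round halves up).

0.426

(0,0)B 1/2
(0,1)A 1/2
(0,4)B 1/2
(0,5)B 1/1
(1,0)B 1/3
(1,1)A 2/4
(1,2)B 1/3
(1,3)A 1/3
(1,4)A 1/2
(2,0)A 1/3
(2,1)A 2/4
(2,2)B 2/3
(2,3)B 1/3
(2,5)A 0/1
(3,0)B 1/3
(3,1)B 1/2
(3,3)A 1/3
(3,4)B 2/3
(3,5)B 3/4
(3,6)B 1/2
(4,0)A 0/1
(4,2)B 0/1
(4,3)A 1/3
(4,4)B 2/3
(4,5)B 2/3
(4,6)A 0/2
Sum over 26 agents: 1/2 + 1/2 + 1/2 + 1/1 + 1/3 + 2/4 + 1/3 + 1/3 + 1/2 + 1/3 + 2/4 + 2/3 + 1/3 + 0/1 + 1/3 + 1/2 + 1/3 + 2/3 + 3/4 + 1/2 + 0/1 + 0/1 + 1/3 + 2/3 + 2/3 + 0/2 = 133/12; mean = 133/12 ÷ 26 = 133/312 = 0.426282… → 0.426.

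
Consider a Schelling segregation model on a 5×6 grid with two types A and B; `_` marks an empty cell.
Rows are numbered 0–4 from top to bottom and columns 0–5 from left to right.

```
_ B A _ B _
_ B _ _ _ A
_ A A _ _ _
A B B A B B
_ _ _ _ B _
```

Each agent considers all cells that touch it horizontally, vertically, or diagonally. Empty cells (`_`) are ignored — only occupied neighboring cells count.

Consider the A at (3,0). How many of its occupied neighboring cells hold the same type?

Occupied neighbors of (3,0): (2,1)=A, (3,1)=B.
Same type (A): 1 of 2.

1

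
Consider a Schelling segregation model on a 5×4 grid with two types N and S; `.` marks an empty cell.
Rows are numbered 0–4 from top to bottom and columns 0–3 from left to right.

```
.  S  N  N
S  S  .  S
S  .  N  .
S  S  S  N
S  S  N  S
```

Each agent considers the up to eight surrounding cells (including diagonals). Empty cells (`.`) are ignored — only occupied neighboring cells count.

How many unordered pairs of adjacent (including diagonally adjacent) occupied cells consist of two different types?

14

Scan each occupied cell's neighbors to the right and below (and the two forward diagonals) so each pair is counted once.
Row 0: S(0,1)–N(0,2)≠ S(0,1)–S(1,1)= S(0,1)–S(1,0)= N(0,2)–N(0,3)= N(0,2)–S(1,3)≠ N(0,2)–S(1,1)≠ N(0,3)–S(1,3)≠  → 4/7 unlike.
Row 1: S(1,0)–S(1,1)= S(1,0)–S(2,0)= S(1,1)–N(2,2)≠ S(1,1)–S(2,0)= S(1,3)–N(2,2)≠  → 2/5 unlike.
Row 2: S(2,0)–S(3,0)= S(2,0)–S(3,1)= N(2,2)–S(3,2)≠ N(2,2)–N(3,3)= N(2,2)–S(3,1)≠  → 2/5 unlike.
Row 3: S(3,0)–S(3,1)= S(3,0)–S(4,0)= S(3,0)–S(4,1)= S(3,1)–S(3,2)= S(3,1)–S(4,1)= S(3,1)–N(4,2)≠ S(3,1)–S(4,0)= S(3,2)–N(3,3)≠ S(3,2)–N(4,2)≠ S(3,2)–S(4,3)= S(3,2)–S(4,1)= N(3,3)–S(4,3)≠ N(3,3)–N(4,2)=  → 4/13 unlike.
Row 4: S(4,0)–S(4,1)= S(4,1)–N(4,2)≠ N(4,2)–S(4,3)≠  → 2/3 unlike.
Total adjacent occupied pairs: 33; unlike-type pairs: 14.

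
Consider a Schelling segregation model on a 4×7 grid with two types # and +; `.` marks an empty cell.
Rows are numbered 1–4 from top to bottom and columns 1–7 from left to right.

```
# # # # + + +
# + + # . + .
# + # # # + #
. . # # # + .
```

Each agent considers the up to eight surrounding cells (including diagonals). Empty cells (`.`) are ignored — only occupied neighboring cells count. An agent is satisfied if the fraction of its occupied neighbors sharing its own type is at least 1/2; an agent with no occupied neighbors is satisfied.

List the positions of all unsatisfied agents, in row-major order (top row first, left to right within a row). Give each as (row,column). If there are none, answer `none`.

(2,2), (2,3), (3,1), (3,2), (3,6), (3,7), (4,6)

(1,1)# 2/3 ok
(1,2)# 3/5 ok
(1,3)# 3/5 ok
(1,4)# 2/4 ok
(1,5)+ 2/4 ok
(1,6)+ 3/3 ok
(1,7)+ 2/2 ok
(2,1)# 3/5 ok
(2,2)+ 2/8 unhappy
(2,3)+ 2/8 unhappy
(2,4)# 5/7 ok
(2,6)+ 4/6 ok
(3,1)# 1/3 unhappy
(3,2)+ 2/6 unhappy
(3,3)# 4/7 ok
(3,4)# 6/7 ok
(3,5)# 4/7 ok
(3,6)+ 2/5 unhappy
(3,7)# 0/3 unhappy
(4,3)# 3/4 ok
(4,4)# 5/5 ok
(4,5)# 3/5 ok
(4,6)+ 1/4 unhappy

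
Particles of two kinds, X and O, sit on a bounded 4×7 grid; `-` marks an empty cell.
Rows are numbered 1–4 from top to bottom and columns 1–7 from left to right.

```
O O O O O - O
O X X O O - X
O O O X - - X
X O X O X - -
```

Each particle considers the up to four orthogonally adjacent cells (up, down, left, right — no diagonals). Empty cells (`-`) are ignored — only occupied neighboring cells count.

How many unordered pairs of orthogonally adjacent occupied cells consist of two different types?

Scan each occupied cell's neighbors to the right and below so each pair is counted once.
Row 1: O(1,1)–O(1,2)= O(1,1)–O(2,1)= O(1,2)–O(1,3)= O(1,2)–X(2,2)≠ O(1,3)–O(1,4)= O(1,3)–X(2,3)≠ O(1,4)–O(1,5)= O(1,4)–O(2,4)= O(1,5)–O(2,5)= O(1,7)–X(2,7)≠  → 3/10 unlike.
Row 2: O(2,1)–X(2,2)≠ O(2,1)–O(3,1)= X(2,2)–X(2,3)= X(2,2)–O(3,2)≠ X(2,3)–O(2,4)≠ X(2,3)–O(3,3)≠ O(2,4)–O(2,5)= O(2,4)–X(3,4)≠ X(2,7)–X(3,7)=  → 5/9 unlike.
Row 3: O(3,1)–O(3,2)= O(3,1)–X(4,1)≠ O(3,2)–O(3,3)= O(3,2)–O(4,2)= O(3,3)–X(3,4)≠ O(3,3)–X(4,3)≠ X(3,4)–O(4,4)≠  → 4/7 unlike.
Row 4: X(4,1)–O(4,2)≠ O(4,2)–X(4,3)≠ X(4,3)–O(4,4)≠ O(4,4)–X(4,5)≠  → 4/4 unlike.
Total adjacent occupied pairs: 30; unlike-type pairs: 16.

16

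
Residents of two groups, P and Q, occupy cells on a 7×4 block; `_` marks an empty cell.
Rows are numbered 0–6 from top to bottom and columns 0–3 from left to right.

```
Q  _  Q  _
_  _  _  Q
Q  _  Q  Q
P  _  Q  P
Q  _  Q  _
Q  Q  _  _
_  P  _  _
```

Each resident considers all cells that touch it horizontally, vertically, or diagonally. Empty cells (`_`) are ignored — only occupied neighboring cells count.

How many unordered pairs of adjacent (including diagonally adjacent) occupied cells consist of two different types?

8

Scan each occupied cell's neighbors to the right and below (and the two forward diagonals) so each pair is counted once.
Row 0: Q(0,2)–Q(1,3)=  → 0/1 unlike.
Row 1: Q(1,3)–Q(2,3)= Q(1,3)–Q(2,2)=  → 0/2 unlike.
Row 2: Q(2,0)–P(3,0)≠ Q(2,2)–Q(2,3)= Q(2,2)–Q(3,2)= Q(2,2)–P(3,3)≠ Q(2,3)–P(3,3)≠ Q(2,3)–Q(3,2)=  → 3/6 unlike.
Row 3: P(3,0)–Q(4,0)≠ Q(3,2)–P(3,3)≠ Q(3,2)–Q(4,2)= P(3,3)–Q(4,2)≠  → 3/4 unlike.
Row 4: Q(4,0)–Q(5,0)= Q(4,0)–Q(5,1)= Q(4,2)–Q(5,1)=  → 0/3 unlike.
Row 5: Q(5,0)–Q(5,1)= Q(5,0)–P(6,1)≠ Q(5,1)–P(6,1)≠  → 2/3 unlike.
Total adjacent occupied pairs: 19; unlike-type pairs: 8.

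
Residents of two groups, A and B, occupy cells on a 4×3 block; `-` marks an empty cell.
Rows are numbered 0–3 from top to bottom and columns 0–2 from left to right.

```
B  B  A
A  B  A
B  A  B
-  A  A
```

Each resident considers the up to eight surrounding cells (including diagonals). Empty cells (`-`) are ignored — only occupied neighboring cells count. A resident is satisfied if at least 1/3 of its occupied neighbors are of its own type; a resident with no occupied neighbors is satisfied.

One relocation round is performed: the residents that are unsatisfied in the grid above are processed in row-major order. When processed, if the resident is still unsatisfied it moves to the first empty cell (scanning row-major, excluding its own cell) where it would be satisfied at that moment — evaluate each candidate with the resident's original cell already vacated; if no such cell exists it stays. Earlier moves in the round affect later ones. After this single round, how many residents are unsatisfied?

0

Initially unsatisfied (in order): (1,0), (2,0), (2,2).
  (1,0) → (3,0).
  (2,0) → (1,0).
  (2,2) → (2,0).
Resulting grid:
B B A
B B A
B A -
A A A
All satisfied now.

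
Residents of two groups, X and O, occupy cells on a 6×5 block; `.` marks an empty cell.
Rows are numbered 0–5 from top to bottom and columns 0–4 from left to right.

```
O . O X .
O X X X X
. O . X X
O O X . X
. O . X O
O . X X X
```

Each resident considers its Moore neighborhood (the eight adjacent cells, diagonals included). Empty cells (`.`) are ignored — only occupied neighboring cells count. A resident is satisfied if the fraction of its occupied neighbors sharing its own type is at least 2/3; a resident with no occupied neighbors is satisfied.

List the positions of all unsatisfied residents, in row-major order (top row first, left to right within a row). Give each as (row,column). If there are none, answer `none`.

(0,0), (0,2), (1,1), (2,1), (3,2), (4,1), (4,4)

(0,0)O 1/2 unhappy
(0,2)O 0/4 unhappy
(0,3)X 3/4 ok
(1,0)O 2/3 ok
(1,1)X 1/5 unhappy
(1,2)X 4/6 ok
(1,3)X 5/6 ok
(1,4)X 4/4 ok
(2,1)O 3/6 unhappy
(2,3)X 6/6 ok
(2,4)X 4/4 ok
(3,0)O 3/3 ok
(3,1)O 3/4 ok
(3,2)X 2/5 unhappy
(3,4)X 3/4 ok
(4,1)O 3/5 unhappy
(4,3)X 5/6 ok
(4,4)O 0/4 unhappy
(5,0)O 1/1 ok
(5,2)X 2/3 ok
(5,3)X 3/4 ok
(5,4)X 2/3 ok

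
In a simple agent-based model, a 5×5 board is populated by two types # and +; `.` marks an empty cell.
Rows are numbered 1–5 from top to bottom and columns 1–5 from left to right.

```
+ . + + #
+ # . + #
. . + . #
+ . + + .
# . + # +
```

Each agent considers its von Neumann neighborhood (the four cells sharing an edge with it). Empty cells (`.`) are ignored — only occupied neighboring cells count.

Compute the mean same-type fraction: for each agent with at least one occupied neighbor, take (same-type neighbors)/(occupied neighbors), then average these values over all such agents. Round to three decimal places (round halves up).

0.520

(1,1)+ 1/1
(1,3)+ 1/1
(1,4)+ 2/3
(1,5)# 1/2
(2,1)+ 1/2
(2,2)# 0/1
(2,4)+ 1/2
(2,5)# 2/3
(3,3)+ 1/1
(3,5)# 1/1
(4,1)+ 0/1
(4,3)+ 3/3
(4,4)+ 1/2
(5,1)# 0/1
(5,3)+ 1/2
(5,4)# 0/3
(5,5)+ 0/1
Sum over 17 agents: 1/1 + 1/1 + 2/3 + 1/2 + 1/2 + 0/1 + 1/2 + 2/3 + 1/1 + 1/1 + 0/1 + 3/3 + 1/2 + 0/1 + 1/2 + 0/3 + 0/1 = 53/6; mean = 53/6 ÷ 17 = 53/102 = 0.519607… → 0.520.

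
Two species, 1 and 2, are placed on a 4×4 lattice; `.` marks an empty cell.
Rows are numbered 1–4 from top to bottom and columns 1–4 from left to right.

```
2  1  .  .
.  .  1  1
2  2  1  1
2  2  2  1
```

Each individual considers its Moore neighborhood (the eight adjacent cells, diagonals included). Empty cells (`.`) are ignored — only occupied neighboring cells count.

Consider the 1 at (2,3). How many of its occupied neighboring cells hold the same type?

4

Occupied neighbors of (2,3): (1,2)=1, (2,4)=1, (3,2)=2, (3,3)=1, (3,4)=1.
Same type (1): 4 of 5.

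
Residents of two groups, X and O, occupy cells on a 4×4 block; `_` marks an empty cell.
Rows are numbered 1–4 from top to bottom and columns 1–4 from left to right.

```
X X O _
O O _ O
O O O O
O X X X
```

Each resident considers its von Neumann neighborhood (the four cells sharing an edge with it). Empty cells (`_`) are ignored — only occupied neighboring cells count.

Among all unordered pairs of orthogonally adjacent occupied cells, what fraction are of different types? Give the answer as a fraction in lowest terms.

7/18

Scan each occupied cell's neighbors to the right and below so each pair is counted once.
From row 1: 3 unlike of 4 pairs (running 3/4).
From row 2: 0 unlike of 4 pairs (running 3/8).
From row 3: 3 unlike of 7 pairs (running 6/15).
From row 4: 1 unlike of 3 pairs (running 7/18).
Total adjacent occupied pairs: 18; unlike-type pairs: 7.
7/18 is already in lowest terms.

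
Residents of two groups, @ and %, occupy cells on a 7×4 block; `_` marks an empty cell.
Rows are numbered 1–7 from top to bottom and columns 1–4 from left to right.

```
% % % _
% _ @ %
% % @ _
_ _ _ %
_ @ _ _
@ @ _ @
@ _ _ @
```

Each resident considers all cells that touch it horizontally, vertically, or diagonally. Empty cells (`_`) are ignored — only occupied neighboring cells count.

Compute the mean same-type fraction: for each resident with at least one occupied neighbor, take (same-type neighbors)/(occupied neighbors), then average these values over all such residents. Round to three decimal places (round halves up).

0.731

Row 1: (1,1)% 2/2 · (1,2)% 3/4 · (1,3)% 2/3
Row 2: (2,1)% 4/4 · (2,3)@ 1/5 · (2,4)% 1/3
Row 3: (3,1)% 2/2 · (3,2)% 2/4 · (3,3)@ 1/4
Row 4: (4,4)% 0/1
Row 5: (5,2)@ 2/2
Row 6: (6,1)@ 3/3 · (6,2)@ 3/3 · (6,4)@ 1/1
Row 7: (7,1)@ 2/2 · (7,4)@ 1/1
Sum over 16 residents: 2/2 + 3/4 + 2/3 + 4/4 + 1/5 + 1/3 + 2/2 + 2/4 + 1/4 + 0/1 + 2/2 + 3/3 + 3/3 + 1/1 + 2/2 + 1/1 = 117/10; mean = 117/10 ÷ 16 = 117/160 = 0.73125 → 0.731.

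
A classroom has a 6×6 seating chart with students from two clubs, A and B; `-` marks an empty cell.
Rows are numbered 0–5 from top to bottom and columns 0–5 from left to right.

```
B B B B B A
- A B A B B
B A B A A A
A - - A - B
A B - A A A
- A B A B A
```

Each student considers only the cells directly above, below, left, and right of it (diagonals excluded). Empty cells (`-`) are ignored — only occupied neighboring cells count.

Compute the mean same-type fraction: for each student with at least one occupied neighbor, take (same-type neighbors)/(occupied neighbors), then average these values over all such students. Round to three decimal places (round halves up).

Row 0: (0,0)B 1/1 · (0,1)B 2/3 · (0,2)B 3/3 · (0,3)B 2/3 · (0,4)B 2/3 · (0,5)A 0/2
Row 1: (1,1)A 1/3 · (1,2)B 2/4 · (1,3)A 1/4 · (1,4)B 2/4 · (1,5)B 1/3
Row 2: (2,0)B 0/2 · (2,1)A 1/3 · (2,2)B 1/3 · (2,3)A 3/4 · (2,4)A 2/3 · (2,5)A 1/3
Row 3: (3,0)A 1/2 · (3,3)A 2/2 · (3,5)B 0/2
Row 4: (4,0)A 1/2 · (4,1)B 0/2 · (4,3)A 3/3 · (4,4)A 2/3 · (4,5)A 2/3
Row 5: (5,1)A 0/2 · (5,2)B 0/2 · (5,3)A 1/3 · (5,4)B 0/3 · (5,5)A 1/2
Sum over 30 students: 1/1 + 2/3 + 3/3 + 2/3 + 2/3 + 0/2 + 1/3 + 2/4 + 1/4 + 2/4 + 1/3 + 0/2 + 1/3 + 1/3 + 3/4 + 2/3 + 1/3 + 1/2 + 2/2 + 0/2 + 1/2 + 0/2 + 3/3 + 2/3 + 2/3 + 0/2 + 0/2 + 1/3 + 0/3 + 1/2 = 27/2; mean = 27/2 ÷ 30 = 9/20 = 0.45 → 0.450.

0.450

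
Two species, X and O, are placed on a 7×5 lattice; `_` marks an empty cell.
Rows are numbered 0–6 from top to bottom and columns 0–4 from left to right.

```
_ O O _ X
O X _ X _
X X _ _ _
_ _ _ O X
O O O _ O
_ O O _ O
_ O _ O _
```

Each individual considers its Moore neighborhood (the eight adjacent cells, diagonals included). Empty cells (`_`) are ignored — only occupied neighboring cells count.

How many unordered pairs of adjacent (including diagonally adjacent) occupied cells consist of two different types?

Scan each occupied cell's neighbors to the right and below (and the two forward diagonals) so each pair is counted once.
From row 0: 3 unlike of 6 pairs (running 3/6).
From row 1: 3 unlike of 5 pairs (running 6/11).
From row 2: 0 unlike of 1 pairs (running 6/12).
From row 3: 2 unlike of 4 pairs (running 8/16).
From row 4: 0 unlike of 8 pairs (running 8/24).
From row 5: 0 unlike of 5 pairs (running 8/29).
Total adjacent occupied pairs: 29; unlike-type pairs: 8.

8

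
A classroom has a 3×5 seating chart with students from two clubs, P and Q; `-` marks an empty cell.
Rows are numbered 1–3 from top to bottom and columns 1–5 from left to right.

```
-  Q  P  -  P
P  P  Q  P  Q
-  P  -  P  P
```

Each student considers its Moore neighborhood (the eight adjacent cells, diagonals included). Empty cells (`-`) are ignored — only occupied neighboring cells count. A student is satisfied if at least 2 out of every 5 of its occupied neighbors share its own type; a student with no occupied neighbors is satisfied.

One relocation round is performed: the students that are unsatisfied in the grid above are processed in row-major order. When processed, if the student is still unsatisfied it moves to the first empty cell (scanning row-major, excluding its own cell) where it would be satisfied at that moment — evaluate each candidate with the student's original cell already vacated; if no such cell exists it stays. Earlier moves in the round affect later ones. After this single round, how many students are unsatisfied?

Initially unsatisfied (in order): (1,2), (2,3), (2,5).
  (1,2) → (1,4).
  (2,3): no empty cell satisfies it; stays.
  (2,5): no empty cell satisfies it; stays.
Resulting grid:
- - P Q P
P P Q P Q
- P - P P
Unsatisfied now: (1,5), (2,3), (2,5).

3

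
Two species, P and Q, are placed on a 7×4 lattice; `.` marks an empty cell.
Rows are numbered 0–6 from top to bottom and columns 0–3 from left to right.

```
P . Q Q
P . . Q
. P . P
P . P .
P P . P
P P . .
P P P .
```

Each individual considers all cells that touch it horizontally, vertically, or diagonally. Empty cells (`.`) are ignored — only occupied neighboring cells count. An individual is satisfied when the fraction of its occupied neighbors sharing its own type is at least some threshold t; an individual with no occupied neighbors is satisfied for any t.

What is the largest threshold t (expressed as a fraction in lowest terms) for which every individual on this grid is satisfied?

1/2

Row 0: (0,0)P 1/1 · (0,2)Q 2/2 · (0,3)Q 2/2
Row 1: (1,0)P 2/2 · (1,3)Q 2/3
Row 2: (2,1)P 3/3 · (2,3)P 1/2
Row 3: (3,0)P 3/3 · (3,2)P 4/4
Row 4: (4,0)P 4/4 · (4,1)P 5/5 · (4,3)P 1/1
Row 5: (5,0)P 5/5 · (5,1)P 6/6
Row 6: (6,0)P 3/3 · (6,1)P 4/4 · (6,2)P 2/2
The smallest same-type fraction is 1/2 at (2,3), which reduces to 1/2. Any threshold above that leaves this individual unsatisfied.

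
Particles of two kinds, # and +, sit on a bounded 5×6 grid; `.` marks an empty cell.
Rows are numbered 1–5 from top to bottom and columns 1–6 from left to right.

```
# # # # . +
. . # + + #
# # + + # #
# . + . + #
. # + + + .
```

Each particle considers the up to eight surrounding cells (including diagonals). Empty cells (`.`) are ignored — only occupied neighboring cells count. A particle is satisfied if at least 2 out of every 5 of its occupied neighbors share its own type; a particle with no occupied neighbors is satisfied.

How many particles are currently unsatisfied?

1

Row 1: (1,1)# 1/1 ✓ · (1,2)# 3/3 ✓ · (1,3)# 3/4 ✓ · (1,4)# 2/4 ✓ · (1,6)+ 1/2 ✓
Row 2: (2,3)# 4/7 ✓ · (2,4)+ 3/7 ✓ · (2,5)+ 3/7 ✓ · (2,6)# 2/4 ✓
Row 3: (3,1)# 2/2 ✓ · (3,2)# 3/5 ✓ · (3,3)+ 3/5 ✓ · (3,4)+ 5/7 ✓ · (3,5)# 3/7 ✓ · (3,6)# 3/5 ✓
Row 4: (4,1)# 3/3 ✓ · (4,3)+ 4/6 ✓ · (4,5)+ 3/6 ✓ · (4,6)# 2/4 ✓
Row 5: (5,2)# 1/3 ✗ · (5,3)+ 2/3 ✓ · (5,4)+ 4/4 ✓ · (5,5)+ 2/3 ✓
Unsatisfied: (5,2) — 1 in total.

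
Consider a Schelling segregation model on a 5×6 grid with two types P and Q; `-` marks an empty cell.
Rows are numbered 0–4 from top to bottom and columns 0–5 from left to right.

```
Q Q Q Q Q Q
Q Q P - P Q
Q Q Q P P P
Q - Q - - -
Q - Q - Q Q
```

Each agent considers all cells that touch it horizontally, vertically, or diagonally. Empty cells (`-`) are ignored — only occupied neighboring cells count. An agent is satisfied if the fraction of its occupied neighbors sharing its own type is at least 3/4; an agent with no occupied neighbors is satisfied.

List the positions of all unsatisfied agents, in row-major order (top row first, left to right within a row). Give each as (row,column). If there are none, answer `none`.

(0,3), (0,5), (1,2), (1,4), (1,5), (2,2), (2,3), (2,5)

(0,0)Q 3/3 ✓
(0,1)Q 4/5 ✓
(0,2)Q 3/4 ✓
(0,3)Q 2/4 ✗
(0,4)Q 3/4 ✓
(0,5)Q 2/3 ✗
(1,0)Q 5/5 ✓
(1,1)Q 7/8 ✓
(1,2)P 1/7 ✗
(1,4)P 3/7 ✗
(1,5)Q 2/5 ✗
(2,0)Q 4/4 ✓
(2,1)Q 6/7 ✓
(2,2)Q 3/5 ✗
(2,3)P 3/5 ✗
(2,4)P 3/4 ✓
(2,5)P 2/3 ✗
(3,0)Q 3/3 ✓
(3,2)Q 3/4 ✓
(4,0)Q 1/1 ✓
(4,2)Q 1/1 ✓
(4,4)Q 1/1 ✓
(4,5)Q 1/1 ✓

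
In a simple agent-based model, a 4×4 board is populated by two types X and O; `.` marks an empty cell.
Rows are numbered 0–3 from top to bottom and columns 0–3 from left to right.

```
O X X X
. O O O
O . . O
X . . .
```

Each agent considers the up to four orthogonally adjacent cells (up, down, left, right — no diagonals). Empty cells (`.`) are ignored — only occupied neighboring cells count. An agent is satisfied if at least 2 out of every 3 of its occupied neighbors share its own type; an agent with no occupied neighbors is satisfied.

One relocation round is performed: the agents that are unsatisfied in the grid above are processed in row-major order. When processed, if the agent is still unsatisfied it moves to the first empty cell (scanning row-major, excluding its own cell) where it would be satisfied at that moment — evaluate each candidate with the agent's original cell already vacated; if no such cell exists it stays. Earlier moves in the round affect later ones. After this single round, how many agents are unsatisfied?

1

Initially unsatisfied (in order): (0,0), (0,1), (0,3), (1,1), (2,0), (3,0).
  (0,0) → (1,0).
  (0,1) → (3,1).
  (0,3) → (3,2).
  (1,1): now satisfied by earlier moves; stays.
  (2,0) → (0,0).
  (3,0): now satisfied by earlier moves; stays.
Resulting grid:
O . X .
O O O O
. . . O
X X X .
Unsatisfied now: (0,2).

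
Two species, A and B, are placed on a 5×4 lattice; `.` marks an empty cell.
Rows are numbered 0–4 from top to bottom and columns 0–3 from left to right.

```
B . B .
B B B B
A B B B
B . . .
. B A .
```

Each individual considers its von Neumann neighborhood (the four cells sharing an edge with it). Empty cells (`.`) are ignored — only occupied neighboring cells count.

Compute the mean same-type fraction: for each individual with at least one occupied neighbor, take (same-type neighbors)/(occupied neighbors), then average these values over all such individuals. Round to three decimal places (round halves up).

0.641

Row 0: (0,0)B 1/1 · (0,2)B 1/1
Row 1: (1,0)B 2/3 · (1,1)B 3/3 · (1,2)B 4/4 · (1,3)B 2/2
Row 2: (2,0)A 0/3 · (2,1)B 2/3 · (2,2)B 3/3 · (2,3)B 2/2
Row 3: (3,0)B 0/1
Row 4: (4,1)B 0/1 · (4,2)A 0/1
Sum over 13 individuals: 1/1 + 1/1 + 2/3 + 3/3 + 4/4 + 2/2 + 0/3 + 2/3 + 3/3 + 2/2 + 0/1 + 0/1 + 0/1 = 25/3; mean = 25/3 ÷ 13 = 25/39 = 0.641025… → 0.641.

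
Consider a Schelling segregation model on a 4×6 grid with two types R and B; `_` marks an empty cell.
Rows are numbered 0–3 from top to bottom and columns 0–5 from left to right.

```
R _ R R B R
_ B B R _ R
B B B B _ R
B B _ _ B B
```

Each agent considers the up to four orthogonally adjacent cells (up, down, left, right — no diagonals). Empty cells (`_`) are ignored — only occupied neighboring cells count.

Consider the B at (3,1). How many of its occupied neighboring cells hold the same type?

Occupied neighbors of (3,1): (2,1)=B, (3,0)=B.
Same type (B): 2 of 2.

2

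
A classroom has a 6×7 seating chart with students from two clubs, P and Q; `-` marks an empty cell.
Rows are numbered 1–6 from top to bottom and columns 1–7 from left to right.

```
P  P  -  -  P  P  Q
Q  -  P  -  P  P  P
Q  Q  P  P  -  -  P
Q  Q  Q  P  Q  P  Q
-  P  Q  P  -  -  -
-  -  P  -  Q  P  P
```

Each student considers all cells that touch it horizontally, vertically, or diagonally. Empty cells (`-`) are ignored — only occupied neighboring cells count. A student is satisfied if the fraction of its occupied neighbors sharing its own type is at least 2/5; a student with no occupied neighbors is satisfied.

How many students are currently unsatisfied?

9

Row 1: (1,1)P 1/2 satisfied · (1,2)P 2/3 satisfied · (1,5)P 3/3 satisfied · (1,6)P 4/5 satisfied · (1,7)Q 0/3 not
Row 2: (2,1)Q 2/4 satisfied · (2,3)P 3/4 satisfied · (2,5)P 4/4 satisfied · (2,6)P 5/6 satisfied · (2,7)P 3/4 satisfied
Row 3: (3,1)Q 4/4 satisfied · (3,2)Q 5/7 satisfied · (3,3)P 3/6 satisfied · (3,4)P 4/6 satisfied · (3,7)P 3/4 satisfied
Row 4: (4,1)Q 3/4 satisfied · (4,2)Q 5/7 satisfied · (4,3)Q 3/8 not · (4,4)P 3/6 satisfied · (4,5)Q 0/4 not · (4,6)P 1/3 not · (4,7)Q 0/2 not
Row 5: (5,2)P 1/5 not · (5,3)Q 2/6 not · (5,4)P 2/6 not
Row 6: (6,3)P 2/3 satisfied · (6,5)Q 0/2 not · (6,6)P 1/2 satisfied · (6,7)P 1/1 satisfied
Unsatisfied: (1,7), (4,3), (4,5), (4,6), (4,7), (5,2), (5,3), (5,4), (6,5) — 9 in total.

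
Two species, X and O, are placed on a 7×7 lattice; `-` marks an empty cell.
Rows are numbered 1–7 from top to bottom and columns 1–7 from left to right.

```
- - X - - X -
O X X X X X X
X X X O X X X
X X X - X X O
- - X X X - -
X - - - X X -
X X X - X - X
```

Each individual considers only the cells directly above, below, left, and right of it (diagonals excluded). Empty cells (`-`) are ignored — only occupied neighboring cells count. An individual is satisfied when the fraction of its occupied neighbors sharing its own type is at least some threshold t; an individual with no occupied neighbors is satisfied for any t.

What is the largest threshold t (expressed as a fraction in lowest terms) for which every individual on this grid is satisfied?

0/1

Row 1: (1,3)X 1/1 · (1,6)X 1/1
Row 2: (2,1)O 0/2 · (2,2)X 2/3 · (2,3)X 4/4 · (2,4)X 2/3 · (2,5)X 3/3 · (2,6)X 4/4 · (2,7)X 2/2
Row 3: (3,1)X 2/3 · (3,2)X 4/4 · (3,3)X 3/4 · (3,4)O 0/3 · (3,5)X 3/4 · (3,6)X 4/4 · (3,7)X 2/3
Row 4: (4,1)X 2/2 · (4,2)X 3/3 · (4,3)X 3/3 · (4,5)X 3/3 · (4,6)X 2/3 · (4,7)O 0/2
Row 5: (5,3)X 2/2 · (5,4)X 2/2 · (5,5)X 3/3
Row 6: (6,1)X 1/1 · (6,5)X 3/3 · (6,6)X 1/1
Row 7: (7,1)X 2/2 · (7,2)X 2/2 · (7,3)X 1/1 · (7,5)X 1/1 · (7,7)X — no occupied neighbors
The smallest same-type fraction is 0/2 at (2,1), which reduces to 0/1. Any threshold above that leaves this individual unsatisfied.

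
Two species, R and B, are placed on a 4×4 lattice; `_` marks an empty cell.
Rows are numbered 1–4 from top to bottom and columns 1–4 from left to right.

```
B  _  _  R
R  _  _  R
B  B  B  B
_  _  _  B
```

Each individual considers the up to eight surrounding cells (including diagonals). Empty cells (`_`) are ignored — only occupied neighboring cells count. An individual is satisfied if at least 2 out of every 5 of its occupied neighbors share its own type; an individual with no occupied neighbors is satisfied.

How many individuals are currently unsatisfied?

Row 1: (1,1)B 0/1 ✗ · (1,4)R 1/1 ✓
Row 2: (2,1)R 0/3 ✗ · (2,4)R 1/3 ✗
Row 3: (3,1)B 1/2 ✓ · (3,2)B 2/3 ✓ · (3,3)B 3/4 ✓ · (3,4)B 2/3 ✓
Row 4: (4,4)B 2/2 ✓
Unsatisfied: (1,1), (2,1), (2,4) — 3 in total.

3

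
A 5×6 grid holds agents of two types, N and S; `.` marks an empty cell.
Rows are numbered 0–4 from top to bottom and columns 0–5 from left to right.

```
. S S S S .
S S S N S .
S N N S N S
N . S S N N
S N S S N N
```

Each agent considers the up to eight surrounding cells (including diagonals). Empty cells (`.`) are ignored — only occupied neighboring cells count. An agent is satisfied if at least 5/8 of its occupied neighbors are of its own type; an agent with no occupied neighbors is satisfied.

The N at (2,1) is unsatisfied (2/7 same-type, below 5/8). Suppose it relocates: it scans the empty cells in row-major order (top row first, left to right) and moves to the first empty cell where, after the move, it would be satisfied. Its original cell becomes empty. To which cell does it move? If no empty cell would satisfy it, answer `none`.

none

Vacating (2,1). Empty cells in order:
  (0,0): 0/3 same-type → still unsatisfied.
  (0,5): 0/2 same-type → still unsatisfied.
  (1,5): 1/4 same-type → still unsatisfied.
  (3,1): 3/7 same-type → still unsatisfied.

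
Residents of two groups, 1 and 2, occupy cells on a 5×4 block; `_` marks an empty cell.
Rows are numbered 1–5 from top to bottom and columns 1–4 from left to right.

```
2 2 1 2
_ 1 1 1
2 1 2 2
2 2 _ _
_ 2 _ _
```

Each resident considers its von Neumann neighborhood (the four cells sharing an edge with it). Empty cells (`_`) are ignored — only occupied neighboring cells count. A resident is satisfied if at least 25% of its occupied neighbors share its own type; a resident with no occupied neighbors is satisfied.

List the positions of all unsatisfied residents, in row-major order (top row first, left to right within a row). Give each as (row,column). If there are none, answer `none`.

(1,4)

(1,1)2 1/1 ok
(1,2)2 1/3 ok
(1,3)1 1/3 ok
(1,4)2 0/2 unhappy
(2,2)1 2/3 ok
(2,3)1 3/4 ok
(2,4)1 1/3 ok
(3,1)2 1/2 ok
(3,2)1 1/4 ok
(3,3)2 1/3 ok
(3,4)2 1/2 ok
(4,1)2 2/2 ok
(4,2)2 2/3 ok
(5,2)2 1/1 ok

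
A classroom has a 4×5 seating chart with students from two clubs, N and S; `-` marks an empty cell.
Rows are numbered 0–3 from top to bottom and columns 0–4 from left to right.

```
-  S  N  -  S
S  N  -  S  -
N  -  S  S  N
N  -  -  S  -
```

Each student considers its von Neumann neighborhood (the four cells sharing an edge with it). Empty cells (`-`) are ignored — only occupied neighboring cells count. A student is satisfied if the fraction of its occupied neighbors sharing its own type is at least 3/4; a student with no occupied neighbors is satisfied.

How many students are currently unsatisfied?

Row 0: (0,1)S 0/2 unhappy · (0,2)N 0/1 unhappy · (0,4)S 0/0 ok
Row 1: (1,0)S 0/2 unhappy · (1,1)N 0/2 unhappy · (1,3)S 1/1 ok
Row 2: (2,0)N 1/2 unhappy · (2,2)S 1/1 ok · (2,3)S 3/4 ok · (2,4)N 0/1 unhappy
Row 3: (3,0)N 1/1 ok · (3,3)S 1/1 ok
Unsatisfied: (0,1), (0,2), (1,0), (1,1), (2,0), (2,4) — 6 in total.

6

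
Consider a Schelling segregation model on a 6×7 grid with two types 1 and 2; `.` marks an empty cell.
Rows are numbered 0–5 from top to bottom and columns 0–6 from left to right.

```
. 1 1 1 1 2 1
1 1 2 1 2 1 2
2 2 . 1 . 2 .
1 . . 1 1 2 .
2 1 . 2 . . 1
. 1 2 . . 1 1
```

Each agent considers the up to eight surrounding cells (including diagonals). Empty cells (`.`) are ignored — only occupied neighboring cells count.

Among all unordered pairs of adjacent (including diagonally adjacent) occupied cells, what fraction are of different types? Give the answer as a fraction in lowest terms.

Scan each occupied cell's neighbors to the right and below (and the two forward diagonals) so each pair is counted once.
Row 0: 1(0,1)–1(0,2)= 1(0,1)–1(1,1)= 1(0,1)–2(1,2)≠ 1(0,1)–1(1,0)= 1(0,2)–1(0,3)= 1(0,2)–2(1,2)≠ 1(0,2)–1(1,3)= 1(0,2)–1(1,1)= 1(0,3)–1(0,4)= 1(0,3)–1(1,3)= 1(0,3)–2(1,4)≠ 1(0,3)–2(1,2)≠ 1(0,4)–2(0,5)≠ 1(0,4)–2(1,4)≠ 1(0,4)–1(1,5)= 1(0,4)–1(1,3)= 2(0,5)–1(0,6)≠ 2(0,5)–1(1,5)≠ 2(0,5)–2(1,6)= 2(0,5)–2(1,4)= 1(0,6)–2(1,6)≠ 1(0,6)–1(1,5)=  → 9/22 unlike.
Row 1: 1(1,0)–1(1,1)= 1(1,0)–2(2,0)≠ 1(1,0)–2(2,1)≠ 1(1,1)–2(1,2)≠ 1(1,1)–2(2,1)≠ 1(1,1)–2(2,0)≠ 2(1,2)–1(1,3)≠ 2(1,2)–1(2,3)≠ 2(1,2)–2(2,1)= 1(1,3)–2(1,4)≠ 1(1,3)–1(2,3)= 2(1,4)–1(1,5)≠ 2(1,4)–2(2,5)= 2(1,4)–1(2,3)≠ 1(1,5)–2(1,6)≠ 1(1,5)–2(2,5)≠ 2(1,6)–2(2,5)=  → 12/17 unlike.
Row 2: 2(2,0)–2(2,1)= 2(2,0)–1(3,0)≠ 2(2,1)–1(3,0)≠ 1(2,3)–1(3,3)= 1(2,3)–1(3,4)= 2(2,5)–2(3,5)= 2(2,5)–1(3,4)≠  → 3/7 unlike.
Row 3: 1(3,0)–2(4,0)≠ 1(3,0)–1(4,1)= 1(3,3)–1(3,4)= 1(3,3)–2(4,3)≠ 1(3,4)–2(3,5)≠ 1(3,4)–2(4,3)≠ 2(3,5)–1(4,6)≠  → 5/7 unlike.
Row 4: 2(4,0)–1(4,1)≠ 2(4,0)–1(5,1)≠ 1(4,1)–1(5,1)= 1(4,1)–2(5,2)≠ 2(4,3)–2(5,2)= 1(4,6)–1(5,6)= 1(4,6)–1(5,5)=  → 3/7 unlike.
Row 5: 1(5,1)–2(5,2)≠ 1(5,5)–1(5,6)=  → 1/2 unlike.
Total adjacent occupied pairs: 62; unlike-type pairs: 33.
33/62 is already in lowest terms.

33/62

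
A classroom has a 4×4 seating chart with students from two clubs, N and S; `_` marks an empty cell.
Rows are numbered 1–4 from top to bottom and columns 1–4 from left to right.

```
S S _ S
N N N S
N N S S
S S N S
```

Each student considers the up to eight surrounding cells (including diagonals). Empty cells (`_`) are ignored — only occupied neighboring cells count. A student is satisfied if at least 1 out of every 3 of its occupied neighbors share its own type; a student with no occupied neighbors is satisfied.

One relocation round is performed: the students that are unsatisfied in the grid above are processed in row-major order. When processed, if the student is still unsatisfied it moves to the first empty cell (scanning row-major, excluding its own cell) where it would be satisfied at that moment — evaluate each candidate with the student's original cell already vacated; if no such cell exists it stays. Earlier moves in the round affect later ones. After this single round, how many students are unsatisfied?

Initially unsatisfied (in order): (1,2), (2,3), (4,3).
  (1,2) → (1,3).
  (2,3) → (1,2).
  (4,3) → (2,3).
Resulting grid:
S N S S
N N N S
N N S S
S S _ S
Unsatisfied now: (1,1).

1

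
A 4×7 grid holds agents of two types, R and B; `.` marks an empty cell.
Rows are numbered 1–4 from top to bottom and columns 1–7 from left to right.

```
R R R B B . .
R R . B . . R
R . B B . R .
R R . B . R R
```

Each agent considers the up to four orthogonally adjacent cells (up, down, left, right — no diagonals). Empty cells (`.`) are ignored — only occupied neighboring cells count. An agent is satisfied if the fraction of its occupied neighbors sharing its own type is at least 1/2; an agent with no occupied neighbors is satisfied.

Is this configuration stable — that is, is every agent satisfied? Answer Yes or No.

Row 1: (1,1)R 2/2 ok · (1,2)R 3/3 ok · (1,3)R 1/2 ok · (1,4)B 2/3 ok · (1,5)B 1/1 ok
Row 2: (2,1)R 3/3 ok · (2,2)R 2/2 ok · (2,4)B 2/2 ok · (2,7)R 0/0 ok
Row 3: (3,1)R 2/2 ok · (3,3)B 1/1 ok · (3,4)B 3/3 ok · (3,6)R 1/1 ok
Row 4: (4,1)R 2/2 ok · (4,2)R 1/1 ok · (4,4)B 1/1 ok · (4,6)R 2/2 ok · (4,7)R 1/1 ok
All meet the threshold, so the configuration is stable.

Yes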